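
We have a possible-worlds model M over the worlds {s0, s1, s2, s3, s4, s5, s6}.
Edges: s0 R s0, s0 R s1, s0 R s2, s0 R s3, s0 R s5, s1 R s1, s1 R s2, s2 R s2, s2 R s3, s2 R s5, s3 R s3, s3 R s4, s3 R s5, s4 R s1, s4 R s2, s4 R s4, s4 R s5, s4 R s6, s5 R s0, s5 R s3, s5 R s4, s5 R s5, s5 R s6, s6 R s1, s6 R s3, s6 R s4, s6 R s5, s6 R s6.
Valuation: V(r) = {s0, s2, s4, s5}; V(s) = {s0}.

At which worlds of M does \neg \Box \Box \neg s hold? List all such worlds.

s0, s2, s3, s4, s5, s6

Let φ = \neg \Box \Box \neg s. Evaluate φ at each world:
  s0 (successors {s0, s1, s2, s3, s5}): φ is true.
  s1 (successors {s1, s2}): φ is false.
  s2 (successors {s2, s3, s5}): φ is true.
  s3 (successors {s3, s4, s5}): φ is true.
  s4 (successors {s1, s2, s4, s5, s6}): φ is true.
  s5 (successors {s0, s3, s4, s5, s6}): φ is true.
  s6 (successors {s1, s3, s4, s5, s6}): φ is true.
For instance, at s4:
  At s4: \Box \Box \neg s is false, so \neg \Box \Box \neg s is true.
    At s4: \Box \Box \neg s requires \Box \neg s at every successor {s1, s2, s4, s5, s6}.
      \Box \neg s fails at s5, so \Box \Box \neg s is false at s4.
Satisfying worlds: {s0, s2, s3, s4, s5, s6}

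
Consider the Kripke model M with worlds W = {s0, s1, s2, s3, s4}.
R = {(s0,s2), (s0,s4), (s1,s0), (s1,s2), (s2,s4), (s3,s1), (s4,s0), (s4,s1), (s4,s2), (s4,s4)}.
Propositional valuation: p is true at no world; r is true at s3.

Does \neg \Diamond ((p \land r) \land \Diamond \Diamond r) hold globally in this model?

Yes

Let φ = \neg \Diamond ((p \land r) \land \Diamond \Diamond r). Evaluate φ at each world:
  s0 (successors {s2, s4}): φ is true.
  s1 (successors {s0, s2}): φ is true.
  s2 (successors {s4}): φ is true.
  s3 (successors {s1}): φ is true.
  s4 (successors {s0, s1, s2, s4}): φ is true.
For instance, at s2:
  At s2: \Diamond ((p \land r) \land \Diamond \Diamond r) is false, so \neg \Diamond ((p \land r) \land \Diamond \Diamond r) is true.
    At s2: \Diamond ((p \land r) \land \Diamond \Diamond r) requires (p \land r) \land \Diamond \Diamond r at some successor in {s4}.
      At s4: (p \land r) \land \Diamond \Diamond r is false.
    So \Diamond ((p \land r) \land \Diamond \Diamond r) is false at s2.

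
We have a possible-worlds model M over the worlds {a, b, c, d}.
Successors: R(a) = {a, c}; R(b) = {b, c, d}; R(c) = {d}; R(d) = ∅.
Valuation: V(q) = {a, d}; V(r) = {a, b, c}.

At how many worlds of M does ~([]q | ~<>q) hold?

2

Let φ = ~([]q | ~<>q). Evaluate φ at each world:
  a (successors {a, c}): φ is true.
  b (successors {b, c, d}): φ is true.
  c (successors {d}): φ is false.
  d (successors ∅): φ is false.
For instance, at b:
  At b: []q | ~<>q is false, so ~([]q | ~<>q) is true.
    At b: []q is false, ~<>q is false, so []q | ~<>q is false.
      At b: []q requires q at every successor {b, c, d}.
        q fails at b, so []q is false at b.
      At b: <>q is true, so ~<>q is false.
Satisfying worlds: {a, b}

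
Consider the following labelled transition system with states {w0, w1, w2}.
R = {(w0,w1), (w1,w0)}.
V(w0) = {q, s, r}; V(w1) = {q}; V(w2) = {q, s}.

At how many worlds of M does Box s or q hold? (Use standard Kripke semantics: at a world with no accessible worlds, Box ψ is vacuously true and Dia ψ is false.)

3

Let φ = Box s or q. Evaluate φ at each world:
  w0 (successors {w1}): φ is true.
  w1 (successors {w0}): φ is true.
  w2 (successors ∅): φ is true.
For instance, at w1:
  At w1: Box s is true, q is true, so Box s or q is true.
    At w1: Box s requires s at every successor {w0}.
      At w0: s is true.
    So Box s is true at w1.
Satisfying worlds: {w0, w1, w2}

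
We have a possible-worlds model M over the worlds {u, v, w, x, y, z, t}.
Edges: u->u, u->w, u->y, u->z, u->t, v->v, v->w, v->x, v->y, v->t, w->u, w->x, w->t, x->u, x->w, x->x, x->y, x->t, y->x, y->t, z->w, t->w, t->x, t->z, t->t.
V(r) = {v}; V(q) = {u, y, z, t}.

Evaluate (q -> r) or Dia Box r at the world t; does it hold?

Recall that Box ψ holds at a world iff ψ holds at every accessible world, and Dia ψ holds iff ψ holds at some accessible world.
At t: q -> r is false, Dia Box r is false, so (q -> r) or Dia Box r is false.
  At t: Dia Box r requires Box r at some successor in {w, x, z, t}.
    At w: Box r is false.
    At x: Box r is false.
    At z: Box r is false.
    At t: Box r is false.
  So Dia Box r is false at t.

No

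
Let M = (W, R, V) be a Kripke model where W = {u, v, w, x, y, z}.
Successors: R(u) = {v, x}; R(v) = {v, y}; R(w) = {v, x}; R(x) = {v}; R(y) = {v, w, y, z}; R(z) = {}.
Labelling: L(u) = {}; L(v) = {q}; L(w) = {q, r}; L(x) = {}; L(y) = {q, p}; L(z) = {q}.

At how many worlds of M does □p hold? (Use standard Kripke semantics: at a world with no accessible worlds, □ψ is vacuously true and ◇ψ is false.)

1

Recall that □ψ holds at a world iff ψ holds at every accessible world, and ◇ψ holds iff ψ holds at some accessible world.
Let φ = □p. Evaluate φ at each world:
  u (successors {v, x}): φ is false.
  v (successors {v, y}): φ is false.
  w (successors {v, x}): φ is false.
  x (successors {v}): φ is false.
  y (successors {v, w, y, z}): φ is false.
  z (successors ∅): φ is true.
For instance, at y:
  At y: □p requires p at every successor {v, w, y, z}.
    p fails at v, so □p is false at y.
Satisfying worlds: {z}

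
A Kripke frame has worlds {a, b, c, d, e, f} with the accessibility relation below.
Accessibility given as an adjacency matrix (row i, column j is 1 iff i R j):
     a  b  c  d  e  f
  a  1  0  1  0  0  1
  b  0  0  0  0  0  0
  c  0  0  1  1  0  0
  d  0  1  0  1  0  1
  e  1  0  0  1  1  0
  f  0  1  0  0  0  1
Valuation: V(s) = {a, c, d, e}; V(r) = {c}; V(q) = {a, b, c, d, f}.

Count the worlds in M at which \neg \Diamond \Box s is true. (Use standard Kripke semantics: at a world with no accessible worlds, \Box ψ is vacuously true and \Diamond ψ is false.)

Let φ = \neg \Diamond \Box s. Evaluate φ at each world:
  a (successors {a, c, f}): φ is false.
  b (successors ∅): φ is true.
  c (successors {c, d}): φ is false.
  d (successors {b, d, f}): φ is false.
  e (successors {a, d, e}): φ is false.
  f (successors {b, f}): φ is false.
For instance, at c:
  At c: \Diamond \Box s is true, so \neg \Diamond \Box s is false.
    At c: \Diamond \Box s requires \Box s at some successor in {c, d}.
      \Box s holds at c, so \Diamond \Box s is true at c.
Satisfying worlds: {b}

1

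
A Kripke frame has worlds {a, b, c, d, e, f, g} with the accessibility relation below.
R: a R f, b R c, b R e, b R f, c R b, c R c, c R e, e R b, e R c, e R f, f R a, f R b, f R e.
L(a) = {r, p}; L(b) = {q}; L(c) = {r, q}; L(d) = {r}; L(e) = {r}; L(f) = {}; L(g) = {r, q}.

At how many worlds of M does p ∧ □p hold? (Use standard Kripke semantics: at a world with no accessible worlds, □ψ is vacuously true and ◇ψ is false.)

0

Let φ = p ∧ □p. Evaluate φ at each world:
  a (successors {f}): φ is false.
  b (successors {c, e, f}): φ is false.
  c (successors {b, c, e}): φ is false.
  d (successors ∅): φ is false.
  e (successors {b, c, f}): φ is false.
  f (successors {a, b, e}): φ is false.
  g (successors ∅): φ is false.
For instance, at f:
  At f: p is false, □p is false, so p ∧ □p is false.
    At f: □p requires p at every successor {a, b, e}.
      p fails at b, so □p is false at f.
Satisfying worlds: none.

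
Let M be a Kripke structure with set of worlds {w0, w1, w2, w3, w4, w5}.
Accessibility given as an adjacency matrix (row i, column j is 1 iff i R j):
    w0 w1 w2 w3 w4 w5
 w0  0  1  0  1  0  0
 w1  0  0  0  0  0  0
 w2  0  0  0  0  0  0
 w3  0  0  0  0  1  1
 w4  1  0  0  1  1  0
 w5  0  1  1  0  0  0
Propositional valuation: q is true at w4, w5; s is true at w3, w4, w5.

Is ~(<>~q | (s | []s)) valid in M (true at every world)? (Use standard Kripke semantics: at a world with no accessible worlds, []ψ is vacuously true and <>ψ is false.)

No

Let φ = ~(<>~q | (s | []s)). Evaluate φ at each world:
  w0 (successors {w1, w3}): φ is false.
  w1 (successors ∅): φ is false.
  w2 (successors ∅): φ is false.
  w3 (successors {w4, w5}): φ is false.
  w4 (successors {w0, w3, w4}): φ is false.
  w5 (successors {w1, w2}): φ is false.
Detail at w0 (counterexample):
  At w0: <>~q | (s | []s) is true, so ~(<>~q | (s | []s)) is false.
    At w0: <>~q is true, s | []s is false, so <>~q | (s | []s) is true.
      At w0: <>~q requires ~q at some successor in {w1, w3}.
        ~q holds at w1, so <>~q is true at w0.
      At w0: s is false, []s is false, so s | []s is false.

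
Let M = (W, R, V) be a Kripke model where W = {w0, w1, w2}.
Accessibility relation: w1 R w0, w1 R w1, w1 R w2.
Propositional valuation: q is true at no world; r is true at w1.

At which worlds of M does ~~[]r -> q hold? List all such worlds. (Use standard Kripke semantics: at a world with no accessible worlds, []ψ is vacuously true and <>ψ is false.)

Let φ = ~~[]r -> q. Evaluate φ at each world:
  w0 (successors ∅): φ is false.
  w1 (successors {w0, w1, w2}): φ is true.
  w2 (successors ∅): φ is false.
For instance, at w1:
  At w1: ~~[]r is false, q is false, so ~~[]r -> q is true.
    At w1: ~[]r is true, so ~~[]r is false.
      At w1: []r is false, so ~[]r is true.
Satisfying worlds: {w1}

w1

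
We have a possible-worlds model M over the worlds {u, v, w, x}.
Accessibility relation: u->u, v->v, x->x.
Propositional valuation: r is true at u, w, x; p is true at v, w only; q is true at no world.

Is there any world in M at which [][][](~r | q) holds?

Yes

Recall that []ψ holds at a world iff ψ holds at every accessible world, and <>ψ holds iff ψ holds at some accessible world.
Let φ = [][][](~r | q). Evaluate φ at each world:
  u (successors {u}): φ is false.
  v (successors {v}): φ is true.
  w (successors ∅): φ is true.
  x (successors {x}): φ is false.
Detail at v (witness):
  At v: [][][](~r | q) requires [][](~r | q) at every successor {v}.
      At v: [][](~r | q) requires [](~r | q) at every successor {v}.
        At v: [](~r | q) is true.
      So [][](~r | q) is true at v.
  So [][][](~r | q) is true at v.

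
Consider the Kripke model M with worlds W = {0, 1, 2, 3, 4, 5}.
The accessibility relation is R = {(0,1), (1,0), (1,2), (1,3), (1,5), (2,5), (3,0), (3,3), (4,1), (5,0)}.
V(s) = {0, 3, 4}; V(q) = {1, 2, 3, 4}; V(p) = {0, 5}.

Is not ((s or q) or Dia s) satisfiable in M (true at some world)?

No

Let φ = not ((s or q) or Dia s). Evaluate φ at each world:
  0 (successors {1}): φ is false.
  1 (successors {0, 2, 3, 5}): φ is false.
  2 (successors {5}): φ is false.
  3 (successors {0, 3}): φ is false.
  4 (successors {1}): φ is false.
  5 (successors {0}): φ is false.
For instance, at 2:
  At 2: (s or q) or Dia s is true, so not ((s or q) or Dia s) is false.
    At 2: s or q is true, Dia s is false, so (s or q) or Dia s is true.
      At 2: Dia s requires s at some successor in {5}.
        At 5: s is false.
      So Dia s is false at 2.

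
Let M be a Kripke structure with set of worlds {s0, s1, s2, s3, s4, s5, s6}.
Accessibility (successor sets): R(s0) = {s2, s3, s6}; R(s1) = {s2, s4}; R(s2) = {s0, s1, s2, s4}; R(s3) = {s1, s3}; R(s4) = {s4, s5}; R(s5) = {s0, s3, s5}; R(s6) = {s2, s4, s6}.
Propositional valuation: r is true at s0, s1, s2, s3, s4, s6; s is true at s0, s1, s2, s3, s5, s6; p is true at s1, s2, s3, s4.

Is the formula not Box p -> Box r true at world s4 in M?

No

At s4: not Box p is true, Box r is false, so not Box p -> Box r is false.
  At s4: Box p is false, so not Box p is true.
    At s4: Box p requires p at every successor {s4, s5}.
      p fails at s5, so Box p is false at s4.
  At s4: Box r requires r at every successor {s4, s5}.
    r fails at s5, so Box r is false at s4.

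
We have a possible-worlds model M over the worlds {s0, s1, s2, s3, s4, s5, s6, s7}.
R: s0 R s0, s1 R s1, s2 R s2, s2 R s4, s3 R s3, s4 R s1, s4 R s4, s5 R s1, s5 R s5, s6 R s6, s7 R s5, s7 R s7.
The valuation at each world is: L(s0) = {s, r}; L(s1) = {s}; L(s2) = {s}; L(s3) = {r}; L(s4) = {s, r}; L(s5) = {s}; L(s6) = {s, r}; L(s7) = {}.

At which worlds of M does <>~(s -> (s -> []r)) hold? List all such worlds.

s1, s2, s4, s5, s7

Let φ = <>~(s -> (s -> []r)). Evaluate φ at each world:
  s0 (successors {s0}): φ is false.
  s1 (successors {s1}): φ is true.
  s2 (successors {s2, s4}): φ is true.
  s3 (successors {s3}): φ is false.
  s4 (successors {s1, s4}): φ is true.
  s5 (successors {s1, s5}): φ is true.
  s6 (successors {s6}): φ is false.
  s7 (successors {s5, s7}): φ is true.
For instance, at s0:
  At s0: <>~(s -> (s -> []r)) requires ~(s -> (s -> []r)) at some successor in {s0}.
    At s0: ~(s -> (s -> []r)) is false.
  So <>~(s -> (s -> []r)) is false at s0.
Satisfying worlds: {s1, s2, s4, s5, s7}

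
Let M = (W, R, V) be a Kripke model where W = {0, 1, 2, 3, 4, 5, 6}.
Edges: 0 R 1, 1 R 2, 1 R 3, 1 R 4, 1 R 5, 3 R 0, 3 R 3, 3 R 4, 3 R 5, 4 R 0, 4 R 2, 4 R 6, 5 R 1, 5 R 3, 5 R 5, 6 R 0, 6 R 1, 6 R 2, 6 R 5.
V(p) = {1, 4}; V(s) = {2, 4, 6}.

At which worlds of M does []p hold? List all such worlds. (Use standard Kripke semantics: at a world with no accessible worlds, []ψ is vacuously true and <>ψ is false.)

0, 2

Let φ = []p. Evaluate φ at each world:
  0 (successors {1}): φ is true.
  1 (successors {2, 3, 4, 5}): φ is false.
  2 (successors ∅): φ is true.
  3 (successors {0, 3, 4, 5}): φ is false.
  4 (successors {0, 2, 6}): φ is false.
  5 (successors {1, 3, 5}): φ is false.
  6 (successors {0, 1, 2, 5}): φ is false.
For instance, at 0:
  At 0: []p requires p at every successor {1}.
    At 1: p is true.
  So []p is true at 0.
Satisfying worlds: {0, 2}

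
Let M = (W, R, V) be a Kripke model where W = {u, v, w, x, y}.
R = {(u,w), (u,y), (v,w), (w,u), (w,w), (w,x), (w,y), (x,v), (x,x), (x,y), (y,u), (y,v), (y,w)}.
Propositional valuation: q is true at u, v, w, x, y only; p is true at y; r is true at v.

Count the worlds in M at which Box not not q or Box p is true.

5

Let φ = Box not not q or Box p. Evaluate φ at each world:
  u (successors {w, y}): φ is true.
  v (successors {w}): φ is true.
  w (successors {u, w, x, y}): φ is true.
  x (successors {v, x, y}): φ is true.
  y (successors {u, v, w}): φ is true.
For instance, at y:
  At y: Box not not q is true, Box p is false, so Box not not q or Box p is true.
    At y: Box not not q requires not not q at every successor {u, v, w}.
      At u: not not q is true.
      At v: not not q is true.
      At w: not not q is true.
    So Box not not q is true at y.
    At y: Box p requires p at every successor {u, v, w}.
      p fails at u, so Box p is false at y.
Satisfying worlds: {u, v, w, x, y}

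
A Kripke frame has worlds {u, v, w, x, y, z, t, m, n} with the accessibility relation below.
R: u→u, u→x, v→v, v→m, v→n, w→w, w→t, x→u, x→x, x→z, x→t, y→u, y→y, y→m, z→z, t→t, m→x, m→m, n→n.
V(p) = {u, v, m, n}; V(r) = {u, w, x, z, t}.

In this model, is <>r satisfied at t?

Yes

At t: <>r requires r at some successor in {t}.
  r holds at t, so <>r is true at t.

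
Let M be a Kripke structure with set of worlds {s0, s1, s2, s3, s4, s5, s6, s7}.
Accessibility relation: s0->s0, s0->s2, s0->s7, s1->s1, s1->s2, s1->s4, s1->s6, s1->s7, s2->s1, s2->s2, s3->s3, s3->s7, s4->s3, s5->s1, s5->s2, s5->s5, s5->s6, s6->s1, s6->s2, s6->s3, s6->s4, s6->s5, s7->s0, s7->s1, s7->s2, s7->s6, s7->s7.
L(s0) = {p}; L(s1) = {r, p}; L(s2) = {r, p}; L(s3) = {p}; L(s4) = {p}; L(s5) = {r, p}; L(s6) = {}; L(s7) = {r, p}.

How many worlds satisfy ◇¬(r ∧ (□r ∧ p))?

8

Let φ = ◇¬(r ∧ (□r ∧ p)). Evaluate φ at each world:
  s0 (successors {s0, s2, s7}): φ is true.
  s1 (successors {s1, s2, s4, s6, s7}): φ is true.
  s2 (successors {s1, s2}): φ is true.
  s3 (successors {s3, s7}): φ is true.
  s4 (successors {s3}): φ is true.
  s5 (successors {s1, s2, s5, s6}): φ is true.
  s6 (successors {s1, s2, s3, s4, s5}): φ is true.
  s7 (successors {s0, s1, s2, s6, s7}): φ is true.
For instance, at s3:
  At s3: ◇¬(r ∧ (□r ∧ p)) requires ¬(r ∧ (□r ∧ p)) at some successor in {s3, s7}.
    ¬(r ∧ (□r ∧ p)) holds at s3, so ◇¬(r ∧ (□r ∧ p)) is true at s3.
      At s3: r ∧ (□r ∧ p) is false, so ¬(r ∧ (□r ∧ p)) is true.
Satisfying worlds: {s0, s1, s2, s3, s4, s5, s6, s7}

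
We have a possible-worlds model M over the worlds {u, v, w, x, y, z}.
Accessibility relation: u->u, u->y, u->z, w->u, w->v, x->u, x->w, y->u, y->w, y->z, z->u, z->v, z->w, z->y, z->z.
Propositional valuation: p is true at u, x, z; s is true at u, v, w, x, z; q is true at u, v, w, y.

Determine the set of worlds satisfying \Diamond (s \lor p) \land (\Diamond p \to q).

u, w, y

Let φ = \Diamond (s \lor p) \land (\Diamond p \to q). Evaluate φ at each world:
  u (successors {u, y, z}): φ is true.
  v (successors ∅): φ is false.
  w (successors {u, v}): φ is true.
  x (successors {u, w}): φ is false.
  y (successors {u, w, z}): φ is true.
  z (successors {u, v, w, y, z}): φ is false.
For instance, at w:
  At w: \Diamond (s \lor p) is true, \Diamond p \to q is true, so \Diamond (s \lor p) \land (\Diamond p \to q) is true.
    At w: \Diamond (s \lor p) requires s \lor p at some successor in {u, v}.
      s \lor p holds at u, so \Diamond (s \lor p) is true at w.
    At w: \Diamond p is true, q is true, so \Diamond p \to q is true.
      At w: \Diamond p requires p at some successor in {u, v}.
        p holds at u, so \Diamond p is true at w.
Satisfying worlds: {u, w, y}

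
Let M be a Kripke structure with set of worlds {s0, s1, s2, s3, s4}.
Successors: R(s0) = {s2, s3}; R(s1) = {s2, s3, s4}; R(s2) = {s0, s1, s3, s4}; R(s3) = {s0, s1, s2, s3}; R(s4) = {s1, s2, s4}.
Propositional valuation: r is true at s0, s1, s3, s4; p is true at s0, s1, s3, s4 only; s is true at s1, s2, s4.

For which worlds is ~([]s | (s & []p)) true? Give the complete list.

s0, s1, s3

Let φ = ~([]s | (s & []p)). Evaluate φ at each world:
  s0 (successors {s2, s3}): φ is true.
  s1 (successors {s2, s3, s4}): φ is true.
  s2 (successors {s0, s1, s3, s4}): φ is false.
  s3 (successors {s0, s1, s2, s3}): φ is true.
  s4 (successors {s1, s2, s4}): φ is false.
For instance, at s0:
  At s0: []s | (s & []p) is false, so ~([]s | (s & []p)) is true.
    At s0: []s is false, s & []p is false, so []s | (s & []p) is false.
      At s0: []s requires s at every successor {s2, s3}.
        s fails at s3, so []s is false at s0.
      At s0: s is false, []p is false, so s & []p is false.
Satisfying worlds: {s0, s1, s3}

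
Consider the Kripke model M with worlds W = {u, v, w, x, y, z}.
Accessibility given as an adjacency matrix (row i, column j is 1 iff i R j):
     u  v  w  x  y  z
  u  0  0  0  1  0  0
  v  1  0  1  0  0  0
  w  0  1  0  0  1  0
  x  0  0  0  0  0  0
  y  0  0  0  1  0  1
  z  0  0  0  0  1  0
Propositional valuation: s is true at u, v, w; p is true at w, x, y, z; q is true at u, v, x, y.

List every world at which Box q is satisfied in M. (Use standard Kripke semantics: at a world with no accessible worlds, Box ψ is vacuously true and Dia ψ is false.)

u, w, x, z

Let φ = Box q. Evaluate φ at each world:
  u (successors {x}): φ is true.
  v (successors {u, w}): φ is false.
  w (successors {v, y}): φ is true.
  x (successors ∅): φ is true.
  y (successors {x, z}): φ is false.
  z (successors {y}): φ is true.
For instance, at v:
  At v: Box q requires q at every successor {u, w}.
    q fails at w, so Box q is false at v.
Satisfying worlds: {u, w, x, z}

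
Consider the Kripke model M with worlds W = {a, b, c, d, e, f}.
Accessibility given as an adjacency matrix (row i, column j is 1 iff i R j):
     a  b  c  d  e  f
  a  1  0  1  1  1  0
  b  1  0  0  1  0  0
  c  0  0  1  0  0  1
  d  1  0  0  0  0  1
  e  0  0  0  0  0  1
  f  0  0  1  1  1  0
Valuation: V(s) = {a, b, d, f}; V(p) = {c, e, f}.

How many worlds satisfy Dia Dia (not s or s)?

Recall that Dia ψ holds at a world iff ψ holds at some accessible world.
Let φ = Dia Dia (not s or s). Evaluate φ at each world:
  a (successors {a, c, d, e}): φ is true.
  b (successors {a, d}): φ is true.
  c (successors {c, f}): φ is true.
  d (successors {a, f}): φ is true.
  e (successors {f}): φ is true.
  f (successors {c, d, e}): φ is true.
For instance, at b:
  At b: Dia Dia (not s or s) requires Dia (not s or s) at some successor in {a, d}.
    Dia (not s or s) holds at a, so Dia Dia (not s or s) is true at b.
      At a: Dia (not s or s) requires not s or s at some successor in {a, c, d, e}.
        not s or s holds at a, so Dia (not s or s) is true at a.
Satisfying worlds: {a, b, c, d, e, f}

6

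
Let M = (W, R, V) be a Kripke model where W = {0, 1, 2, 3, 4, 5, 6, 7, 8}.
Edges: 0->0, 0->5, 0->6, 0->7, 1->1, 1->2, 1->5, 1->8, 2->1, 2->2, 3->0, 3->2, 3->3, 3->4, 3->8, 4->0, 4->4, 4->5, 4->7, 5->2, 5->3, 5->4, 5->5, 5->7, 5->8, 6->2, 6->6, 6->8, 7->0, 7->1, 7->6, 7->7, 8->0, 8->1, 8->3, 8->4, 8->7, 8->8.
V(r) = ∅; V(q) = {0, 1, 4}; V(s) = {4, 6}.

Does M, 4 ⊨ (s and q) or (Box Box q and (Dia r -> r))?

Yes

At 4: s and q is true, Box Box q and (Dia r -> r) is false, so (s and q) or (Box Box q and (Dia r -> r)) is true.
  At 4: Box Box q is false, Dia r -> r is true, so Box Box q and (Dia r -> r) is false.
    At 4: Box Box q requires Box q at every successor {0, 4, 5, 7}.
      Box q fails at 0, so Box Box q is false at 4.
    At 4: Dia r is false, r is false, so Dia r -> r is true.
      At 4: Dia r requires r at some successor in {0, 4, 5, 7}.
        At 0: r is false.
        At 4: r is false.
        At 5: r is false.
        At 7: r is false.
      So Dia r is false at 4.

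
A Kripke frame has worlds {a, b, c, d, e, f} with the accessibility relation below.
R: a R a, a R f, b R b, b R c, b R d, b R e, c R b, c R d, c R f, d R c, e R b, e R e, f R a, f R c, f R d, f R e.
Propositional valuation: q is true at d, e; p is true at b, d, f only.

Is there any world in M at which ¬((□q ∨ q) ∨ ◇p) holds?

No

Let φ = ¬((□q ∨ q) ∨ ◇p). Evaluate φ at each world:
  a (successors {a, f}): φ is false.
  b (successors {b, c, d, e}): φ is false.
  c (successors {b, d, f}): φ is false.
  d (successors {c}): φ is false.
  e (successors {b, e}): φ is false.
  f (successors {a, c, d, e}): φ is false.
For instance, at e:
  At e: (□q ∨ q) ∨ ◇p is true, so ¬((□q ∨ q) ∨ ◇p) is false.
    At e: □q ∨ q is true, ◇p is true, so (□q ∨ q) ∨ ◇p is true.
      At e: □q is false, q is true, so □q ∨ q is true.
      At e: ◇p requires p at some successor in {b, e}.
        p holds at b, so ◇p is true at e.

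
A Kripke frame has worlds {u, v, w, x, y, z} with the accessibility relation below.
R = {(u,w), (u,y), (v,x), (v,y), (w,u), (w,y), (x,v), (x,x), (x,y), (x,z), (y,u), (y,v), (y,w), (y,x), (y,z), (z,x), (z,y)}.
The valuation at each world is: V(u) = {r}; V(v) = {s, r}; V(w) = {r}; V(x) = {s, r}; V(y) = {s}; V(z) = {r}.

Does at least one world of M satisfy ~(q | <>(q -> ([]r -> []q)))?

Let φ = ~(q | <>(q -> ([]r -> []q))). Evaluate φ at each world:
  u (successors {w, y}): φ is false.
  v (successors {x, y}): φ is false.
  w (successors {u, y}): φ is false.
  x (successors {v, x, y, z}): φ is false.
  y (successors {u, v, w, x, z}): φ is false.
  z (successors {x, y}): φ is false.
For instance, at z:
  At z: q | <>(q -> ([]r -> []q)) is true, so ~(q | <>(q -> ([]r -> []q))) is false.
    At z: q is false, <>(q -> ([]r -> []q)) is true, so q | <>(q -> ([]r -> []q)) is true.
      At z: <>(q -> ([]r -> []q)) requires q -> ([]r -> []q) at some successor in {x, y}.
        q -> ([]r -> []q) holds at x, so <>(q -> ([]r -> []q)) is true at z.

No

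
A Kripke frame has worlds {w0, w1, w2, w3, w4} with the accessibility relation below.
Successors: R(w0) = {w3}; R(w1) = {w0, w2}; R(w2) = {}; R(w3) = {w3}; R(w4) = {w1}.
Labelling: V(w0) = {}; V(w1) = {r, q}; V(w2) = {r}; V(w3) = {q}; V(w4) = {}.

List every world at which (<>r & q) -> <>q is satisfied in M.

Recall that <>ψ holds at a world iff ψ holds at some accessible world.
Let φ = (<>r & q) -> <>q. Evaluate φ at each world:
  w0 (successors {w3}): φ is true.
  w1 (successors {w0, w2}): φ is false.
  w2 (successors ∅): φ is true.
  w3 (successors {w3}): φ is true.
  w4 (successors {w1}): φ is true.
For instance, at w4:
  At w4: <>r & q is false, <>q is true, so (<>r & q) -> <>q is true.
    At w4: <>r is true, q is false, so <>r & q is false.
      At w4: <>r requires r at some successor in {w1}.
        r holds at w1, so <>r is true at w4.
    At w4: <>q requires q at some successor in {w1}.
      q holds at w1, so <>q is true at w4.
Satisfying worlds: {w0, w2, w3, w4}

w0, w2, w3, w4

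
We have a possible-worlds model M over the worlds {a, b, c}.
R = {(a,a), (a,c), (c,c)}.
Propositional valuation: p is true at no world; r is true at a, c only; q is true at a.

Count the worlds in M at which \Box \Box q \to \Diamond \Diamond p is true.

2

Recall that \Box ψ holds at a world iff ψ holds at every accessible world, and \Diamond ψ holds iff ψ holds at some accessible world.
Let φ = \Box \Box q \to \Diamond \Diamond p. Evaluate φ at each world:
  a (successors {a, c}): φ is true.
  b (successors ∅): φ is false.
  c (successors {c}): φ is true.
For instance, at a:
  At a: \Box \Box q is false, \Diamond \Diamond p is false, so \Box \Box q \to \Diamond \Diamond p is true.
    At a: \Box \Box q requires \Box q at every successor {a, c}.
      \Box q fails at a, so \Box \Box q is false at a.
    At a: \Diamond \Diamond p requires \Diamond p at some successor in {a, c}.
      At a: \Diamond p is false.
      At c: \Diamond p is false.
    So \Diamond \Diamond p is false at a.
Satisfying worlds: {a, c}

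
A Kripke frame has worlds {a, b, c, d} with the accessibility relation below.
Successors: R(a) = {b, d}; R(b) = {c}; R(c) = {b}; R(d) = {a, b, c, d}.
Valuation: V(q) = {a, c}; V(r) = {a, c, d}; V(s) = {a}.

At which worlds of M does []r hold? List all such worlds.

b

Let φ = []r. Evaluate φ at each world:
  a (successors {b, d}): φ is false.
  b (successors {c}): φ is true.
  c (successors {b}): φ is false.
  d (successors {a, b, c, d}): φ is false.
For instance, at a:
  At a: []r requires r at every successor {b, d}.
    r fails at b, so []r is false at a.
Satisfying worlds: {b}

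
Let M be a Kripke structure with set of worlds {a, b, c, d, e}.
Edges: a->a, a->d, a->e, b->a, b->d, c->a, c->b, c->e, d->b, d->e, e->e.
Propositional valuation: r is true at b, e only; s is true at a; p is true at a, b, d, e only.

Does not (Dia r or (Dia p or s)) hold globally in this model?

Let φ = not (Dia r or (Dia p or s)). Evaluate φ at each world:
  a (successors {a, d, e}): φ is false.
  b (successors {a, d}): φ is false.
  c (successors {a, b, e}): φ is false.
  d (successors {b, e}): φ is false.
  e (successors {e}): φ is false.
Detail at a (counterexample):
  At a: Dia r or (Dia p or s) is true, so not (Dia r or (Dia p or s)) is false.
    At a: Dia r is true, Dia p or s is true, so Dia r or (Dia p or s) is true.
      At a: Dia r requires r at some successor in {a, d, e}.
        r holds at e, so Dia r is true at a.
      At a: Dia p is true, s is true, so Dia p or s is true.

No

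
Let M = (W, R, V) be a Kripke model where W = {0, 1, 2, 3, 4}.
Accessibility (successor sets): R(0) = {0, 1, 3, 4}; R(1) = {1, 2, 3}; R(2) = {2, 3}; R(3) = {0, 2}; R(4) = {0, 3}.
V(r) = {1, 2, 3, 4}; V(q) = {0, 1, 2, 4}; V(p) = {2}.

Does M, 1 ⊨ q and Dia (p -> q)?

Yes

At 1: q is true, Dia (p -> q) is true, so q and Dia (p -> q) is true.
  At 1: Dia (p -> q) requires p -> q at some successor in {1, 2, 3}.
    p -> q holds at 1, so Dia (p -> q) is true at 1.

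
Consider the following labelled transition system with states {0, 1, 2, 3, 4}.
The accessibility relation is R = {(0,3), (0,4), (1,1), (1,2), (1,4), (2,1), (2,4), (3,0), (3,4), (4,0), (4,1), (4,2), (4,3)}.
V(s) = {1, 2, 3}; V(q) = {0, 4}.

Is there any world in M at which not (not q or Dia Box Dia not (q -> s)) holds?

Recall that Box ψ holds at a world iff ψ holds at every accessible world, and Dia ψ holds iff ψ holds at some accessible world.
Let φ = not (not q or Dia Box Dia not (q -> s)). Evaluate φ at each world:
  0 (successors {3, 4}): φ is false.
  1 (successors {1, 2, 4}): φ is false.
  2 (successors {1, 4}): φ is false.
  3 (successors {0, 4}): φ is false.
  4 (successors {0, 1, 2, 3}): φ is false.
For instance, at 1:
  At 1: not q or Dia Box Dia not (q -> s) is true, so not (not q or Dia Box Dia not (q -> s)) is false.
    At 1: not q is true, Dia Box Dia not (q -> s) is true, so not q or Dia Box Dia not (q -> s) is true.
      At 1: Dia Box Dia not (q -> s) requires Box Dia not (q -> s) at some successor in {1, 2, 4}.
        Box Dia not (q -> s) holds at 1, so Dia Box Dia not (q -> s) is true at 1.

No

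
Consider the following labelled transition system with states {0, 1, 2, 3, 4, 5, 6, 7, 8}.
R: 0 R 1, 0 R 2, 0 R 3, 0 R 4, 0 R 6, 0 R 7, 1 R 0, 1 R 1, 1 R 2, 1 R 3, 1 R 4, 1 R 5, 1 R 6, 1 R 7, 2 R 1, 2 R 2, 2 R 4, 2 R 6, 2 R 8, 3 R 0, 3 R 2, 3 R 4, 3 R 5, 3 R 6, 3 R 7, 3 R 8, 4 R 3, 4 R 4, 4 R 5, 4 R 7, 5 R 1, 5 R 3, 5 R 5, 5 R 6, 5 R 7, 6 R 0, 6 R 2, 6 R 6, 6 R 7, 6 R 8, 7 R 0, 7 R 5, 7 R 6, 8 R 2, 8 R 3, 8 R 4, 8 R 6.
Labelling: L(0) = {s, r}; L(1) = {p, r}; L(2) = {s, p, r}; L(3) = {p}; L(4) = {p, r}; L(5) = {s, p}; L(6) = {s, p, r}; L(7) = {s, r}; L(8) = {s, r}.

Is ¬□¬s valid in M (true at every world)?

Yes

Let φ = ¬□¬s. Evaluate φ at each world:
  0 (successors {1, 2, 3, 4, 6, 7}): φ is true.
  1 (successors {0, 1, 2, 3, 4, 5, 6, 7}): φ is true.
  2 (successors {1, 2, 4, 6, 8}): φ is true.
  3 (successors {0, 2, 4, 5, 6, 7, 8}): φ is true.
  4 (successors {3, 4, 5, 7}): φ is true.
  5 (successors {1, 3, 5, 6, 7}): φ is true.
  6 (successors {0, 2, 6, 7, 8}): φ is true.
  7 (successors {0, 5, 6}): φ is true.
  8 (successors {2, 3, 4, 6}): φ is true.
For instance, at 8:
  At 8: □¬s is false, so ¬□¬s is true.
    At 8: □¬s requires ¬s at every successor {2, 3, 4, 6}.
      ¬s fails at 2, so □¬s is false at 8.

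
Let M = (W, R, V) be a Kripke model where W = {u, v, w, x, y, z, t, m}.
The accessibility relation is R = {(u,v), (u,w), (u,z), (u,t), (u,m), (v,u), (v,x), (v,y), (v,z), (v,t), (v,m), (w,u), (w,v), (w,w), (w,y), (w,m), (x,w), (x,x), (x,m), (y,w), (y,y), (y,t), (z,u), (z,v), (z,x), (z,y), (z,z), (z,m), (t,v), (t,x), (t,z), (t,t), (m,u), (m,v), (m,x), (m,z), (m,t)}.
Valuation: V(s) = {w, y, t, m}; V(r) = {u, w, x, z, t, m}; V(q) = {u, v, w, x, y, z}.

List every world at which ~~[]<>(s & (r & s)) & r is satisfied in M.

Let φ = ~~[]<>(s & (r & s)) & r. Evaluate φ at each world:
  u (successors {v, w, z, t, m}): φ is true.
  v (successors {u, x, y, z, t, m}): φ is false.
  w (successors {u, v, w, y, m}): φ is true.
  x (successors {w, x, m}): φ is true.
  y (successors {w, y, t}): φ is false.
  z (successors {u, v, x, y, z, m}): φ is true.
  t (successors {v, x, z, t}): φ is true.
  m (successors {u, v, x, z, t}): φ is true.
For instance, at y:
  At y: ~~[]<>(s & (r & s)) is true, r is false, so ~~[]<>(s & (r & s)) & r is false.
    At y: ~[]<>(s & (r & s)) is false, so ~~[]<>(s & (r & s)) is true.
      At y: []<>(s & (r & s)) is true, so ~[]<>(s & (r & s)) is false.
Satisfying worlds: {u, w, x, z, t, m}

u, w, x, z, t, m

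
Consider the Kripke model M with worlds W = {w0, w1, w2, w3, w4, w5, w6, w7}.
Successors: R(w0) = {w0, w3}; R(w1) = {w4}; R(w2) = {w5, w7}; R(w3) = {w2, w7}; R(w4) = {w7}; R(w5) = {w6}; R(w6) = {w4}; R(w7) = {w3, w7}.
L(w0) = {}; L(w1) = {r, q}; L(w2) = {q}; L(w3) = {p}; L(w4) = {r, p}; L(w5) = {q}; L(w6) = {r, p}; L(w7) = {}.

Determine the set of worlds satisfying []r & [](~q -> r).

w1, w5, w6

Recall that []ψ holds at a world iff ψ holds at every accessible world, and <>ψ holds iff ψ holds at some accessible world.
Let φ = []r & [](~q -> r). Evaluate φ at each world:
  w0 (successors {w0, w3}): φ is false.
  w1 (successors {w4}): φ is true.
  w2 (successors {w5, w7}): φ is false.
  w3 (successors {w2, w7}): φ is false.
  w4 (successors {w7}): φ is false.
  w5 (successors {w6}): φ is true.
  w6 (successors {w4}): φ is true.
  w7 (successors {w3, w7}): φ is false.
For instance, at w4:
  At w4: []r is false, [](~q -> r) is false, so []r & [](~q -> r) is false.
    At w4: []r requires r at every successor {w7}.
      r fails at w7, so []r is false at w4.
    At w4: [](~q -> r) requires ~q -> r at every successor {w7}.
      ~q -> r fails at w7, so [](~q -> r) is false at w4.
Satisfying worlds: {w1, w5, w6}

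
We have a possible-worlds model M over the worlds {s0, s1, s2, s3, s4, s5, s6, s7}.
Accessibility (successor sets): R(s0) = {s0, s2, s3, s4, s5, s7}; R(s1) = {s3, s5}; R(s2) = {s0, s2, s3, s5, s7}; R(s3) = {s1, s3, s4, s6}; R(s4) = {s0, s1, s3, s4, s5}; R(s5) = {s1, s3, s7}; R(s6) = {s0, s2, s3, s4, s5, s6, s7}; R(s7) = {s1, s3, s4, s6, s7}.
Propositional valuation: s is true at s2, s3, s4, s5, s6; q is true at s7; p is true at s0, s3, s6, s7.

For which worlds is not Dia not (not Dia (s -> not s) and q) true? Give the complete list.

Let φ = not Dia not (not Dia (s -> not s) and q). Evaluate φ at each world:
  s0 (successors {s0, s2, s3, s4, s5, s7}): φ is false.
  s1 (successors {s3, s5}): φ is false.
  s2 (successors {s0, s2, s3, s5, s7}): φ is false.
  s3 (successors {s1, s3, s4, s6}): φ is false.
  s4 (successors {s0, s1, s3, s4, s5}): φ is false.
  s5 (successors {s1, s3, s7}): φ is false.
  s6 (successors {s0, s2, s3, s4, s5, s6, s7}): φ is false.
  s7 (successors {s1, s3, s4, s6, s7}): φ is false.
For instance, at s5:
  At s5: Dia not (not Dia (s -> not s) and q) is true, so not Dia not (not Dia (s -> not s) and q) is false.
    At s5: Dia not (not Dia (s -> not s) and q) requires not (not Dia (s -> not s) and q) at some successor in {s1, s3, s7}.
      not (not Dia (s -> not s) and q) holds at s1, so Dia not (not Dia (s -> not s) and q) is true at s5.
Satisfying worlds: none.

none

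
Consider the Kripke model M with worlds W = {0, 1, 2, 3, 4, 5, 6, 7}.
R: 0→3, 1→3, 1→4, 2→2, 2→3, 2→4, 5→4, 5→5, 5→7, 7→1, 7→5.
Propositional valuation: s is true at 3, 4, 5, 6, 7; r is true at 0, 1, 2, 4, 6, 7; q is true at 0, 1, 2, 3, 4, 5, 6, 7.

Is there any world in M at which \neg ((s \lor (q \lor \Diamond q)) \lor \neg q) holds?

No

Let φ = \neg ((s \lor (q \lor \Diamond q)) \lor \neg q). Evaluate φ at each world:
  0 (successors {3}): φ is false.
  1 (successors {3, 4}): φ is false.
  2 (successors {2, 3, 4}): φ is false.
  3 (successors ∅): φ is false.
  4 (successors ∅): φ is false.
  5 (successors {4, 5, 7}): φ is false.
  6 (successors ∅): φ is false.
  7 (successors {1, 5}): φ is false.
For instance, at 1:
  At 1: (s \lor (q \lor \Diamond q)) \lor \neg q is true, so \neg ((s \lor (q \lor \Diamond q)) \lor \neg q) is false.
    At 1: s \lor (q \lor \Diamond q) is true, \neg q is false, so (s \lor (q \lor \Diamond q)) \lor \neg q is true.
      At 1: s is false, q \lor \Diamond q is true, so s \lor (q \lor \Diamond q) is true.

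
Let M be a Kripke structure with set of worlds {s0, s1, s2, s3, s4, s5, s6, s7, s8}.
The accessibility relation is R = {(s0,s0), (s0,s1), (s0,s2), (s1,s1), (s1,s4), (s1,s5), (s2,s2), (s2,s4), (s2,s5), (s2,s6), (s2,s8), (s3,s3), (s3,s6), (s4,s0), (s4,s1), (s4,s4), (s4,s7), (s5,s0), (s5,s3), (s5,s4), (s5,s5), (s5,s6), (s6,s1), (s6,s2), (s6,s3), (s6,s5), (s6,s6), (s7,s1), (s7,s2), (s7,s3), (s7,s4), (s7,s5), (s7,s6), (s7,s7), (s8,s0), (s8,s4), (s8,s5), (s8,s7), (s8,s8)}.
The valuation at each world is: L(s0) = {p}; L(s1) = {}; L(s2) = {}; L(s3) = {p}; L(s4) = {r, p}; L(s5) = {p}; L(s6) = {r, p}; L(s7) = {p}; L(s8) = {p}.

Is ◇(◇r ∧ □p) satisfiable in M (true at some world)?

Yes

Let φ = ◇(◇r ∧ □p). Evaluate φ at each world:
  s0 (successors {s0, s1, s2}): φ is false.
  s1 (successors {s1, s4, s5}): φ is true.
  s2 (successors {s2, s4, s5, s6, s8}): φ is true.
  s3 (successors {s3, s6}): φ is true.
  s4 (successors {s0, s1, s4, s7}): φ is false.
  s5 (successors {s0, s3, s4, s5, s6}): φ is true.
  s6 (successors {s1, s2, s3, s5, s6}): φ is true.
  s7 (successors {s1, s2, s3, s4, s5, s6, s7}): φ is true.
  s8 (successors {s0, s4, s5, s7, s8}): φ is true.
Detail at s1 (witness):
  At s1: ◇(◇r ∧ □p) requires ◇r ∧ □p at some successor in {s1, s4, s5}.
    ◇r ∧ □p holds at s5, so ◇(◇r ∧ □p) is true at s1.
      At s5: ◇r is true, □p is true, so ◇r ∧ □p is true.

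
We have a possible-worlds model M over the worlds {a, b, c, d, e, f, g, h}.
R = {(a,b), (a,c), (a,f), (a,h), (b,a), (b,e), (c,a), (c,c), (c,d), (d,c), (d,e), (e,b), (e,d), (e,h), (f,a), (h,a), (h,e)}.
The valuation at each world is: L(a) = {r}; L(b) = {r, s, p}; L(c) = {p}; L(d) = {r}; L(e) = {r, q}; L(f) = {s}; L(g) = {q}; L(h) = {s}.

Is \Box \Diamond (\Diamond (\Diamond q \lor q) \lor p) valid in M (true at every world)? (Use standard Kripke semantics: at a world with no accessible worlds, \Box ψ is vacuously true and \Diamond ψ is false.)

Let φ = \Box \Diamond (\Diamond (\Diamond q \lor q) \lor p). Evaluate φ at each world:
  a (successors {b, c, f, h}): φ is true.
  b (successors {a, e}): φ is true.
  c (successors {a, c, d}): φ is true.
  d (successors {c, e}): φ is true.
  e (successors {b, d, h}): φ is true.
  f (successors {a}): φ is true.
  g (successors ∅): φ is true.
  h (successors {a, e}): φ is true.
For instance, at f:
  At f: \Box \Diamond (\Diamond (\Diamond q \lor q) \lor p) requires \Diamond (\Diamond (\Diamond q \lor q) \lor p) at every successor {a}.
      At a: \Diamond (\Diamond (\Diamond q \lor q) \lor p) requires \Diamond (\Diamond q \lor q) \lor p at some successor in {b, c, f, h}.
        \Diamond (\Diamond q \lor q) \lor p holds at b, so \Diamond (\Diamond (\Diamond q \lor q) \lor p) is true at a.
  So \Box \Diamond (\Diamond (\Diamond q \lor q) \lor p) is true at f.

Yes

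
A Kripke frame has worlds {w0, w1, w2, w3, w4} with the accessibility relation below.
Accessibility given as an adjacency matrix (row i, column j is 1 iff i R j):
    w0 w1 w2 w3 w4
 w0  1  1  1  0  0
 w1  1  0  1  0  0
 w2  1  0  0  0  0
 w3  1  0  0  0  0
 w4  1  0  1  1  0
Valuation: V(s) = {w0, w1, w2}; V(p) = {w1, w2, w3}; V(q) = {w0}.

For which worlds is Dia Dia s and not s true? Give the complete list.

w3, w4

Let φ = Dia Dia s and not s. Evaluate φ at each world:
  w0 (successors {w0, w1, w2}): φ is false.
  w1 (successors {w0, w2}): φ is false.
  w2 (successors {w0}): φ is false.
  w3 (successors {w0}): φ is true.
  w4 (successors {w0, w2, w3}): φ is true.
For instance, at w3:
  At w3: Dia Dia s is true, not s is true, so Dia Dia s and not s is true.
    At w3: Dia Dia s requires Dia s at some successor in {w0}.
      Dia s holds at w0, so Dia Dia s is true at w3.
Satisfying worlds: {w3, w4}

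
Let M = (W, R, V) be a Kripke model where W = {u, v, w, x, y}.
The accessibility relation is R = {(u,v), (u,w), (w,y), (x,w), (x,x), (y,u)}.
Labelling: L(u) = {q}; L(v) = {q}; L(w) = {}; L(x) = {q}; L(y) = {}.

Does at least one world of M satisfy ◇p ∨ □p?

Recall that □ψ holds at a world iff ψ holds at every accessible world, and ◇ψ holds iff ψ holds at some accessible world.
Let φ = ◇p ∨ □p. Evaluate φ at each world:
  u (successors {v, w}): φ is false.
  v (successors ∅): φ is true.
  w (successors {y}): φ is false.
  x (successors {w, x}): φ is false.
  y (successors {u}): φ is false.
Detail at v (witness):
  At v: ◇p is false, □p is true, so ◇p ∨ □p is true.
    At v: no accessible worlds, so ◇p is false.
    At v: no accessible worlds, so □p holds vacuously.

Yes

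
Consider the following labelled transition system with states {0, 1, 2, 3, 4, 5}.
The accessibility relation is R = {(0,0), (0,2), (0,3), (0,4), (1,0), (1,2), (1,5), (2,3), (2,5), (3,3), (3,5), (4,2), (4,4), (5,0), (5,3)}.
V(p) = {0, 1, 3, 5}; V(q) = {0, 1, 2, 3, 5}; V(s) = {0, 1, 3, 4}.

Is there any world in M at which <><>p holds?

Let φ = <><>p. Evaluate φ at each world:
  0 (successors {0, 2, 3, 4}): φ is true.
  1 (successors {0, 2, 5}): φ is true.
  2 (successors {3, 5}): φ is true.
  3 (successors {3, 5}): φ is true.
  4 (successors {2, 4}): φ is true.
  5 (successors {0, 3}): φ is true.
Detail at 0 (witness):
  At 0: <><>p requires <>p at some successor in {0, 2, 3, 4}.
    <>p holds at 0, so <><>p is true at 0.
      At 0: <>p requires p at some successor in {0, 2, 3, 4}.
        p holds at 0, so <>p is true at 0.

Yes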